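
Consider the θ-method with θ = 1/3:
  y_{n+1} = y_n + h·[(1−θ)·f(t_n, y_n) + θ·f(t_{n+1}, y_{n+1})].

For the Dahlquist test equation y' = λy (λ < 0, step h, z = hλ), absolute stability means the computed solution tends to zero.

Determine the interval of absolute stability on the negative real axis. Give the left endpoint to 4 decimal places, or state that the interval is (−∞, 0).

(-6.0000, 0).

Test eqn y'=λy, z=hλ:
  y_{n+1} = y_n + z·[2/3·y_n + 1/3·y_{n+1}] ⇒ (1 − 1/3z)y_{n+1} = (1 + 2/3z)y_n
  R(z) = (1 + 2/3z)/(1 − 1/3z).

Find x<0 with |R(x)|<1.
x=-1.45: |R|=0.0225
R=−1: 1+2/3x = −1+1/3x ⇒ -1/3x=2 ⇒ x=2/(-1/3)=-6.0000
Confirm numerically:
  x=-4.982: |R|=0.87246 <1
  x=-4.725: |R|=0.83495 <1
  x=-4.446: |R|=0.79130 <1
  x=-2.719: |R|=0.42630 <1
  x=-6.486: |R|=1.05123 >1
  x=-6.393: |R|=1.04184 >1
  x=-6.341: |R|=1.03651 >1
Interval (-6.0000, 0).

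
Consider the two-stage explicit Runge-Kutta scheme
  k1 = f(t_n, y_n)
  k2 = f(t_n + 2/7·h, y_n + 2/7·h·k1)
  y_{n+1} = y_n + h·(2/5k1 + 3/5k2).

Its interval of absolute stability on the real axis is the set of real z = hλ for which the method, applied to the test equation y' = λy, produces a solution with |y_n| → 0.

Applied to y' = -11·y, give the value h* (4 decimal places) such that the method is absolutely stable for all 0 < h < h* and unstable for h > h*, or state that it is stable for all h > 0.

Test eqn y'=λy, z=hλ:
  k1=λy_n ⇒ h·k1=z·y_n;  k2=λ(1+2/7z)y_n ⇒ h·k2=z(1+2/7z)y_n
  y_{n+1}/y_n = 1 + 2/5z + 3/5z(1+2/7z) = 1 + z + 6/35z²
  so R(z) = 1 + z + 6/35z².

Find x<0 with |R(x)|<1.
x=-1.42: |R|=0.0743
R=1: x+6/35x²=0 ⇒ x=−35/6=-5.8333; min R=1−1/(4·6/35)=-0.4583>−1
Confirm numerically:
  x=-4.955: |R|=0.25392 <1
  x=-3.679: |R|=0.35871 <1
  x=-2.556: |R|=0.43603 <1
  x=-6.240: |R|=1.43502 >1
  x=-6.133: |R|=1.31506 >1
  x=-5.968: |R|=1.13778 >1
Stable set (-5.8333, 0).

(-5.8333,0); λ=-11 ⇒ h* = (35/6)/11 = 0.5303.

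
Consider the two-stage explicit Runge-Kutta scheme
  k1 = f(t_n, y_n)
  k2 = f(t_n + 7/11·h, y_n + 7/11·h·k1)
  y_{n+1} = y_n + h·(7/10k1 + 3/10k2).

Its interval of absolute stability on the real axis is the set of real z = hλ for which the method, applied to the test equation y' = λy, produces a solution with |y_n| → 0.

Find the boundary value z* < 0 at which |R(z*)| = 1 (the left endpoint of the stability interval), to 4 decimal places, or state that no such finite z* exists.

left endpoint -5.2381.

Set f=λy, z=hλ:
  k1=λy_n ⇒ h·k1=z·y_n;  k2=λ(1+7/11z)y_n ⇒ h·k2=z(1+7/11z)y_n
  y_{n+1}/y_n = 1 + 7/10z + 3/10z(1+7/11z) = 1 + z + 21/110z²
  so R(z) = 1 + z + 21/110z².

Find x<0 with |R(x)|<1.
x=-0.47: |R|=0.5722
R=1: x+21/110x²=0 ⇒ x=−110/21=-5.2381; min R=1−1/(4·21/110)=-0.3095>−1
Confirm numerically:
  x=-4.666: |R|=0.49039 <1
  x=-4.151: |R|=0.13852 <1
  x=-3.222: |R|=0.24012 <1
  x=-2.811: |R|=0.30249 <1
  x=-5.817: |R|=1.64288 >1
  x=-5.513: |R|=1.28933 >1
So |R|<1 on (-5.2381, 0).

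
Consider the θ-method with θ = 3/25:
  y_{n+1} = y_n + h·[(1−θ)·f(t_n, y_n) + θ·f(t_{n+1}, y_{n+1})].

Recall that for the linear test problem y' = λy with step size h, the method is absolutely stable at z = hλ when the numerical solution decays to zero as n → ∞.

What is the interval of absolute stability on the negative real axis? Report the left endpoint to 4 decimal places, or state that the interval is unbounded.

(-2.6316, 0).

With y'=λy (z=hλ):
  y_{n+1} = y_n + z·[22/25·y_n + 3/25·y_{n+1}] ⇒ (1 − 3/25z)y_{n+1} = (1 + 22/25z)y_n
  Hence R(z) = (1 + 22/25z)/(1 − 3/25z).

Boundary: |R(x)|=1, x<0.
x=-1.68: |R|=0.3981
R=−1: 1+22/25x = −1+3/25x ⇒ -19/25x=2 ⇒ x=2/(-19/25)=-2.6316
Confirm numerically:
  x=-2.381: |R|=0.85188 <1
  x=-2.016: |R|=0.62329 <1
  x=-1.075: |R|=0.04783 <1
  x=-2.887: |R|=1.14417 >1
  x=-2.766: |R|=1.07670 >1
Interval (-2.6316, 0).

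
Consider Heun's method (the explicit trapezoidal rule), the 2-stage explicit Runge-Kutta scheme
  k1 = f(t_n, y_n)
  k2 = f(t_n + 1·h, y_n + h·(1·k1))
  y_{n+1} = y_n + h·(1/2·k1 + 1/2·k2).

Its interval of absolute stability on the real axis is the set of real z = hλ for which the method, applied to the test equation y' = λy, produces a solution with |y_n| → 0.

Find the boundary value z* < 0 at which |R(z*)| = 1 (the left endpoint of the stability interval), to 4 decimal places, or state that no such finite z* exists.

z* = -2.0000.

Test eqn y'=λy, z=hλ:
  order 2, 2-stage ⇒ R(z)=1+z+z^2/2
  (e.g. R(-0.5)=0.62500, |R|=0.62500)

Boundary: |R(x)|=1, x<0.
x=-0.5: |R|=0.6250
|R(-1.21)|=0.5221 |R(-0.87)|=0.5085 |R(-0.85)|=0.5112
Bisect:
  x_lo=-2.5549 |R|=1.7088  x_hi=-0.0530 |R|=0.9484
  mid=-1.30394 |R|=0.54619 →hi
  mid=-1.92942 |R|=0.93191 →hi
  mid=-2.24215 |R|=1.27147 →lo
  mid=-2.08578 |R|=1.08946 →lo
  mid=-2.00760 |R|=1.00763 →lo
  mid=-1.96851 |R|=0.96900 →hi
  mid=-1.98805 |R|=0.98812 →hi
  mid=-1.99783 |R|=0.99783 →hi
  mid=-2.00271 |R|=1.00272 →lo
  mid=-2.00027 |R|=1.00027 →lo
  ...
  [-2.00012,-1.99996] ⇒ x*=-2.0000
Interval (-2.0000, 0).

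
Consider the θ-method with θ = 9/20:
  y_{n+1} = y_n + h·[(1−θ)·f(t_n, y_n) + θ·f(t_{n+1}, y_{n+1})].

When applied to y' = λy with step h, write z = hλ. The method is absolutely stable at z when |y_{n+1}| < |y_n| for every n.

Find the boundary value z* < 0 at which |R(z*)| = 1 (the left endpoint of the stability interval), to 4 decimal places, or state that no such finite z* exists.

left endpoint -20.0000.

With y'=λy (z=hλ):
  y_{n+1} = y_n + z·[11/20·y_n + 9/20·y_{n+1}] ⇒ (1 − 9/20z)y_{n+1} = (1 + 11/20z)y_n
  R(z) = (1 + 11/20z)/(1 − 9/20z).

Boundary: |R(x)|=1, x<0.
x=-0.77: |R|=0.4281
R=−1: 1+11/20x = −1+9/20x ⇒ -1/10x=2 ⇒ x=2/(-1/10)=-20.0000
Confirm numerically:
  x=-15.391: |R|=0.94185 <1
  x=-14.714: |R|=0.93064 <1
  x=-9.211: |R|=0.79030 <1
  x=-20.586: |R|=1.00571 >1
  x=-20.424: |R|=1.00416 >1
Interval (-20.0000, 0).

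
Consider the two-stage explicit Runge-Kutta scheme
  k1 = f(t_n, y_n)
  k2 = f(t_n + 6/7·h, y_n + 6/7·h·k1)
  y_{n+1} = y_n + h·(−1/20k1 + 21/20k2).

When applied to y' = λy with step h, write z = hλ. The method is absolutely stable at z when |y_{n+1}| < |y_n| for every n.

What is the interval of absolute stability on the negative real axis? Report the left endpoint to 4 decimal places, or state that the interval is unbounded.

(-1.1111, 0).

Test eqn y'=λy, z=hλ:
  k1=λy_n ⇒ h·k1=z·y_n;  k2=λ(1+6/7z)y_n ⇒ h·k2=z(1+6/7z)y_n
  y_{n+1}/y_n = 1 − 1/20z + 21/20z(1+6/7z) = 1 + z + 9/10z²
  R(z) = 1 + z + 9/10z².

Find x<0 with |R(x)|<1.
x=-1.31: |R|=1.2345
R=1: x+9/10x²=0 ⇒ x=−10/9=-1.1111; min R=1−1/(4·9/10)=0.7222>−1
Confirm numerically:
  x=-0.695: |R|=0.73972 <1
  x=-0.576: |R|=0.72260 <1
  x=-0.446: |R|=0.73302 <1
  x=-1.478: |R|=1.48804 >1
  x=-1.213: |R|=1.11123 >1
  x=-1.146: |R|=1.03598 >1
So |R|<1 on (-1.1111, 0).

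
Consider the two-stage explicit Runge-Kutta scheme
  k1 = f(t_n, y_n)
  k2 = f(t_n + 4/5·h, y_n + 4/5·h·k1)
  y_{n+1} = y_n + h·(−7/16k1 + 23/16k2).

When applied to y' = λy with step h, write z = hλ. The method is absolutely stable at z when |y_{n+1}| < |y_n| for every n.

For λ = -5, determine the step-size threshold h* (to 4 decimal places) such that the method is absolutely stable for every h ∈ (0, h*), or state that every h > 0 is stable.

(-0.8696,0); λ=-5 ⇒ h* = (20/23)/5 = 0.1739.

Set f=λy, z=hλ:
  k1=λy_n ⇒ h·k1=z·y_n;  k2=λ(1+4/5z)y_n ⇒ h·k2=z(1+4/5z)y_n
  y_{n+1}/y_n = 1 − 7/16z + 23/16z(1+4/5z) = 1 + z + 23/20z²
  so R(z) = 1 + z + 23/20z².

Find x<0 with |R(x)|<1.
x=-0.67: |R|=0.8462
R=1: x+23/20x²=0 ⇒ x=−20/23=-0.8696; min R=1−1/(4·23/20)=0.7826>−1
Confirm numerically:
  x=-0.817: |R|=0.95061 <1
  x=-0.695: |R|=0.86048 <1
  x=-0.577: |R|=0.80587 <1
  x=-1.240: |R|=1.52824 >1
  x=-1.230: |R|=1.50983 >1
  x=-1.087: |R|=1.27180 >1
So |R|<1 on (-0.8696, 0).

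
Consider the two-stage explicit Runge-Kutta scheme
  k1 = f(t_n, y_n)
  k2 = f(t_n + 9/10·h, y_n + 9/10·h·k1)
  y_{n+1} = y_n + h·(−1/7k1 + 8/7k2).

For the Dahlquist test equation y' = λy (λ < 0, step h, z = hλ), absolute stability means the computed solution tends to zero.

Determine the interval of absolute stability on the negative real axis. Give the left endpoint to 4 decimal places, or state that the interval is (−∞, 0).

(-0.9722, 0).

Test eqn y'=λy, z=hλ:
  k1=λy_n ⇒ h·k1=z·y_n;  k2=λ(1+9/10z)y_n ⇒ h·k2=z(1+9/10z)y_n
  y_{n+1}/y_n = 1 − 1/7z + 8/7z(1+9/10z) = 1 + z + 36/35z²
  so R(z) = 1 + z + 36/35z².

Solve |R(x)|<1 on ℝ⁻.
x=-1.57: |R|=1.9653
R=1: x+36/35x²=0 ⇒ x=−35/36=-0.9722; min R=1−1/(4·36/35)=0.7569>−1
Confirm numerically:
  x=-0.879: |R|=0.91572 <1
  x=-0.553: |R|=0.76155 <1
  x=-0.481: |R|=0.75697 <1
  x=-1.198: |R|=1.27821 >1
  x=-1.038: |R|=1.07023 >1
So |R|<1 on (-0.9722, 0).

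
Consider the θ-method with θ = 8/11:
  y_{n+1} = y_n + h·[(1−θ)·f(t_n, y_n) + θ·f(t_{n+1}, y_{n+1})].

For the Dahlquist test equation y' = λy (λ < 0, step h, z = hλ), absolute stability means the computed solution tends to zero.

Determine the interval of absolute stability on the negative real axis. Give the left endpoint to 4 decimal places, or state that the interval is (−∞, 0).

On y'=λy, z=hλ:
  y_{n+1} = y_n + z·[3/11·y_n + 8/11·y_{n+1}] ⇒ (1 − 8/11z)y_{n+1} = (1 + 3/11z)y_n
  Hence R(z) = (1 + 3/11z)/(1 − 8/11z).

Solve |R(x)|<1 on ℝ⁻.
x=-1.29: |R|=0.3344
x=-2: |R|=0.1852
x=-10: |R|=0.2088
x=-100: |R|=0.3564
θ=8/11≥1/2 ⇒ |1+3/11x|<|1−8/11x| ∀x<0 ⇒ stable on all of ℝ⁻.

(−∞, 0) — no finite endpoint.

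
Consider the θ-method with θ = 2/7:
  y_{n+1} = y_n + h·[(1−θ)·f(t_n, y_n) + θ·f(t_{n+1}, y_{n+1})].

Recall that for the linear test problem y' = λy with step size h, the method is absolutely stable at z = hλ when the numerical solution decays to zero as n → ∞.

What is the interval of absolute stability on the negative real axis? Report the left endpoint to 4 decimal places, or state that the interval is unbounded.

With y'=λy (z=hλ):
  y_{n+1} = y_n + z·[5/7·y_n + 2/7·y_{n+1}] ⇒ (1 − 2/7z)y_{n+1} = (1 + 5/7z)y_n
  ⇒ R(z) = (1 + 5/7z)/(1 − 2/7z).

Solve |R(x)|<1 on ℝ⁻.
x=-0.96: |R|=0.2466
R=−1: 1+5/7x = −1+2/7x ⇒ -3/7x=2 ⇒ x=2/(-3/7)=-4.6667
Confirm numerically:
  x=-3.815: |R|=0.82536 <1
  x=-3.618: |R|=0.77901 <1
  x=-2.589: |R|=0.48818 <1
  x=-5.059: |R|=1.06876 >1
  x=-4.731: |R|=1.01172 >1
  x=-4.692: |R|=1.00464 >1
So |R|<1 on (-4.6667, 0).

z∈(-4.6667,0).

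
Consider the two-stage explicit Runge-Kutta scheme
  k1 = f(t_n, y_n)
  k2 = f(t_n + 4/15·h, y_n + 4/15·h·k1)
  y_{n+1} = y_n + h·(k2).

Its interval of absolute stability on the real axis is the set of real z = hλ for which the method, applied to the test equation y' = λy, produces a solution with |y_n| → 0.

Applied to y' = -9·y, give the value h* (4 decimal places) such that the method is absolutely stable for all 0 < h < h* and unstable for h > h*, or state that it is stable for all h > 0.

On y'=λy, z=hλ:
  k1=λy_n ⇒ h·k1=z·y_n;  k2=λ(1+4/15z)y_n ⇒ h·k2=z(1+4/15z)y_n
  y_{n+1}/y_n = 1 + z(1+4/15z) = 1 + z + 4/15z²
  ⇒ R(z) = 1 + z + 4/15z².

Boundary: |R(x)|=1, x<0.
x=-1.64: |R|=0.0772
R=1: x+4/15x²=0 ⇒ x=−15/4=-3.7500; min R=1−1/(4·4/15)=0.0625>−1
Confirm numerically:
  x=-3.582: |R|=0.83953 <1
  x=-3.507: |R|=0.77275 <1
  x=-2.128: |R|=0.07957 <1
  x=-1.791: |R|=0.06438 <1
  x=-4.298: |R|=1.62808 >1
  x=-3.962: |R|=1.22399 >1
  x=-3.949: |R|=1.20956 >1
Interval (-3.7500, 0).

(-3.7500,0); λ=-9 ⇒ h* = (15/4)/9 = 0.4167.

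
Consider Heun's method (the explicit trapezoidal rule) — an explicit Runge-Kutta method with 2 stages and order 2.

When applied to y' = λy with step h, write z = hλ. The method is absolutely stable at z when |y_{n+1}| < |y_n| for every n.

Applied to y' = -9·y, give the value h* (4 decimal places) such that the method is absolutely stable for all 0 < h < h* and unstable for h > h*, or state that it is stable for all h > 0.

With y'=λy (z=hλ):
  order 2, 2-stage ⇒ R(z)=1+z+z^2/2
  (e.g. R(-1.13)=0.50845, |R|=0.50845)

Need |R(x)|<1, x<0.
x=-1.13: |R|=0.5085
|R(-1.32)|=0.5512 |R(-1.24)|=0.5288 |R(-1.22)|=0.5242
Bisect:
  x_lo=-2.7345 |R|=2.0042  x_hi=-0.1511 |R|=0.8603
  mid=-1.44280 |R|=0.59804 →hi
  mid=-2.08865 |R|=1.09257 →lo
  mid=-1.76572 |R|=0.79317 →hi
  mid=-1.92718 |R|=0.92984 →hi
  mid=-2.00792 |R|=1.00795 →lo
  mid=-1.96755 |R|=0.96808 →hi
  mid=-1.98773 |R|=0.98781 →hi
  mid=-1.99782 |R|=0.99783 →hi
  ...
  [-2.00003,-1.99987] ⇒ x*=-2.0000
Interval (-2.0000, 0).

(-2.0000,0); λ=-9 ⇒ h* = 0.2222.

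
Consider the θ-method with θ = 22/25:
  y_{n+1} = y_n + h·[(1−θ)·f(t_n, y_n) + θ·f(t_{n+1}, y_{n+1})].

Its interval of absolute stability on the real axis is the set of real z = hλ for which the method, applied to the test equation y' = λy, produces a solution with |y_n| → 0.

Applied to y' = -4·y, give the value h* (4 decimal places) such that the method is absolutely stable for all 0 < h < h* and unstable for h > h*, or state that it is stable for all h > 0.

interval (−∞, 0). Any h>0 works for λ=-4.

On y'=λy, z=hλ:
  y_{n+1} = y_n + z·[3/25·y_n + 22/25·y_{n+1}] ⇒ (1 − 22/25z)y_{n+1} = (1 + 3/25z)y_n
  R(z) = (1 + 3/25z)/(1 − 22/25z).

Boundary: |R(x)|=1, x<0.
x=-1.16: |R|=0.4260
x=-2: |R|=0.2754
x=-10: |R|=0.0204
x=-100: |R|=0.1236
θ=22/25≥1/2 ⇒ |1+3/25x|<|1−22/25x| ∀x<0 ⇒ stable on all of ℝ⁻.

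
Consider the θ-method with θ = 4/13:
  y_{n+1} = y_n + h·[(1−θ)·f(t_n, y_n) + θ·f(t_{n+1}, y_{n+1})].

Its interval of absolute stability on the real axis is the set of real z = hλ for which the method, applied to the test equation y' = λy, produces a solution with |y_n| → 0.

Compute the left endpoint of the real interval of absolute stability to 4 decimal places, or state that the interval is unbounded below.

z* = -5.2000.

Test eqn y'=λy, z=hλ:
  y_{n+1} = y_n + z·[9/13·y_n + 4/13·y_{n+1}] ⇒ (1 − 4/13z)y_{n+1} = (1 + 9/13z)y_n
  Hence R(z) = (1 + 9/13z)/(1 − 4/13z).

Boundary: |R(x)|=1, x<0.
x=-0.64: |R|=0.4653
R=−1: 1+9/13x = −1+4/13x ⇒ -5/13x=2 ⇒ x=2/(-5/13)=-5.2000
Confirm numerically:
  x=-5.109: |R|=0.98639 <1
  x=-5.097: |R|=0.98458 <1
  x=-4.444: |R|=0.87718 <1
  x=-3.140: |R|=0.59703 <1
  x=-5.438: |R|=1.03424 >1
  x=-5.378: |R|=1.02579 >1
So |R|<1 on (-5.2000, 0).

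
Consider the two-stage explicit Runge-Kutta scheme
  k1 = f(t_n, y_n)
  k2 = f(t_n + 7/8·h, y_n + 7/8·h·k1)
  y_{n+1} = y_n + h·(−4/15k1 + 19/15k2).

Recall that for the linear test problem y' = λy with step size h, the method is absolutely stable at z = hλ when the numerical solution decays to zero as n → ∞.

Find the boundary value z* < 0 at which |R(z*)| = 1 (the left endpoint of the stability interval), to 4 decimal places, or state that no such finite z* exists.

Set f=λy, z=hλ:
  k1=λy_n ⇒ h·k1=z·y_n;  k2=λ(1+7/8z)y_n ⇒ h·k2=z(1+7/8z)y_n
  y_{n+1}/y_n = 1 − 4/15z + 19/15z(1+7/8z) = 1 + z + 133/120z²
  R(z) = 1 + z + 133/120z².

Solve |R(x)|<1 on ℝ⁻.
x=-1.34: |R|=1.6501
R=1: x+133/120x²=0 ⇒ x=−120/133=-0.9023; min R=1−1/(4·133/120)=0.7744>−1
Confirm numerically:
  x=-0.633: |R|=0.81110 <1
  x=-0.588: |R|=0.79520 <1
  x=-0.530: |R|=0.78133 <1
  x=-0.419: |R|=0.77558 <1
  x=-1.454: |R|=1.88915 >1
  x=-1.403: |R|=1.77865 >1
  x=-1.042: |R|=1.16139 >1
Interval (-0.9023, 0).

left endpoint -0.9023.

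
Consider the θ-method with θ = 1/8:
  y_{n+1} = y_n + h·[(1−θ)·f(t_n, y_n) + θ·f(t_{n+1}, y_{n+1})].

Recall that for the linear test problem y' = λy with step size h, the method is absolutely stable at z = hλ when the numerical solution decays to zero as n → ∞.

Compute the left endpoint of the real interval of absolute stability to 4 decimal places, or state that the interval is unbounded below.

Set f=λy, z=hλ:
  y_{n+1} = y_n + z·[7/8·y_n + 1/8·y_{n+1}] ⇒ (1 − 1/8z)y_{n+1} = (1 + 7/8z)y_n
  Hence R(z) = (1 + 7/8z)/(1 − 1/8z).

Solve |R(x)|<1 on ℝ⁻.
x=-1.12: |R|=0.0175
R=−1: 1+7/8x = −1+1/8x ⇒ -3/4x=2 ⇒ x=2/(-3/4)=-2.6667
Confirm numerically:
  x=-2.411: |R|=0.85266 <1
  x=-1.995: |R|=0.59680 <1
  x=-1.540: |R|=0.29140 <1
  x=-3.201: |R|=1.28622 >1
  x=-2.999: |R|=1.18129 >1
  x=-2.852: |R|=1.10247 >1
So |R|<1 on (-2.6667, 0).

z* = -2.6667.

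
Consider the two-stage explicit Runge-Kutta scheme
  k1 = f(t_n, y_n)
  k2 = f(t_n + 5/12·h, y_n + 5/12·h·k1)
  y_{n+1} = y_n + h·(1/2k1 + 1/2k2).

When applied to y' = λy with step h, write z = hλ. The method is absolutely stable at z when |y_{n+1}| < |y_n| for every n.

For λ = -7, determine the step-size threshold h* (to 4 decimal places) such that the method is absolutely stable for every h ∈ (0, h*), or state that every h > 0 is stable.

On y'=λy, z=hλ:
  k1=λy_n ⇒ h·k1=z·y_n;  k2=λ(1+5/12z)y_n ⇒ h·k2=z(1+5/12z)y_n
  y_{n+1}/y_n = 1 + 1/2z + 1/2z(1+5/12z) = 1 + z + 5/24z²
  R(z) = 1 + z + 5/24z².

Need |R(x)|<1, x<0.
x=-0.71: |R|=0.3950
R=1: x+5/24x²=0 ⇒ x=−24/5=-4.8000; min R=1−1/(4·5/24)=-0.2000>−1
Confirm numerically:
  x=-4.377: |R|=0.61428 <1
  x=-3.845: |R|=0.23501 <1
  x=-3.440: |R|=0.02533 <1
  x=-5.117: |R|=1.33794 >1
  x=-5.009: |R|=1.21810 >1
  x=-4.861: |R|=1.06178 >1
Interval (-4.8000, 0).

(-4.8000,0); λ=-7 ⇒ h* = (24/5)/7 = 0.6857.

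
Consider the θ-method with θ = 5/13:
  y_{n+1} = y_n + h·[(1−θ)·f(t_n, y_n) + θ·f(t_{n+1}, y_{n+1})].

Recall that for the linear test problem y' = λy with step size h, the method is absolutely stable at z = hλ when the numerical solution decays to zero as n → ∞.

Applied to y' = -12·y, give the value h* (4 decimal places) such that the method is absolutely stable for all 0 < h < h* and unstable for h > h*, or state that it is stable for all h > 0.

(-8.6667,0); λ=-12 ⇒ h* = (26/3)/12 = 0.7222.

Set f=λy, z=hλ:
  y_{n+1} = y_n + z·[8/13·y_n + 5/13·y_{n+1}] ⇒ (1 − 5/13z)y_{n+1} = (1 + 8/13z)y_n
  Hence R(z) = (1 + 8/13z)/(1 − 5/13z).

Find x<0 with |R(x)|<1.
x=-0.63: |R|=0.4929
R=−1: 1+8/13x = −1+5/13x ⇒ -3/13x=2 ⇒ x=2/(-3/13)=-8.6667
Confirm numerically:
  x=-8.509: |R|=0.99148 <1
  x=-5.718: |R|=0.78730 <1
  x=-5.401: |R|=0.75511 <1
  x=-9.201: |R|=1.02717 >1
  x=-9.150: |R|=1.02468 >1
So |R|<1 on (-8.6667, 0).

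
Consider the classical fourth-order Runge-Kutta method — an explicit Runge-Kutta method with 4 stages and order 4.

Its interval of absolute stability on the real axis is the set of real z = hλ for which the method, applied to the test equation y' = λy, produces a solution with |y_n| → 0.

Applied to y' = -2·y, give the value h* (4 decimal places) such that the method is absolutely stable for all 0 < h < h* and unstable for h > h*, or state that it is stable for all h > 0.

On y'=λy, z=hλ:
  order 4, 4-stage ⇒ R(z)=1+z+z^2/2+z^3/6+z^4/24
  (e.g. R(-1.09)=0.34703, |R|=0.34703)

Boundary: |R(x)|=1, x<0.
x=-1.09: |R|=0.3470
|R(-2.82)|=1.0536 |R(-0.9)|=0.4108 |R(-0.86)|=0.4266
Bisect:
  x_lo=-3.3463 |R|=2.2321  x_hi=-0.2054 |R|=0.8143
  mid=-1.77588 |R|=0.28197 →hi
  mid=-2.56111 |R|=0.71137 →hi
  mid=-2.95372 |R|=1.28509 →lo
  mid=-2.75742 |R|=0.95878 →hi
  mid=-2.85557 |R|=1.11123 →lo
  mid=-2.80649 |R|=1.03244 →lo
  mid=-2.78196 |R|=0.99498 →hi
  mid=-2.79422 |R|=1.01355 →lo
  ...
  [-2.78541,-2.78521] ⇒ x*=-2.7853
Interval (-2.7853, 0).

(-2.7853,0); λ=-2 ⇒ h* = 1.3926.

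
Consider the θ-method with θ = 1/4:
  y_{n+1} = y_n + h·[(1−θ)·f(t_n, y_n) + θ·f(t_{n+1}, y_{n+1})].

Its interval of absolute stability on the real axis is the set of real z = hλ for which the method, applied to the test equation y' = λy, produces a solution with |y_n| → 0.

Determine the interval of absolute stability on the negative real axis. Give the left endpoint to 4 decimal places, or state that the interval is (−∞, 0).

z∈(-4.0000,0).

With y'=λy (z=hλ):
  y_{n+1} = y_n + z·[3/4·y_n + 1/4·y_{n+1}] ⇒ (1 − 1/4z)y_{n+1} = (1 + 3/4z)y_n
  so R(z) = (1 + 3/4z)/(1 − 1/4z).

Need |R(x)|<1, x<0.
x=-0.47: |R|=0.5794
R=−1: 1+3/4x = −1+1/4x ⇒ -1/2x=2 ⇒ x=2/(-1/2)=-4.0000
Confirm numerically:
  x=-2.910: |R|=0.68452 <1
  x=-2.637: |R|=0.58927 <1
  x=-2.207: |R|=0.42227 <1
  x=-1.650: |R|=0.16814 <1
  x=-4.416: |R|=1.09886 >1
  x=-4.396: |R|=1.09433 >1
So |R|<1 on (-4.0000, 0).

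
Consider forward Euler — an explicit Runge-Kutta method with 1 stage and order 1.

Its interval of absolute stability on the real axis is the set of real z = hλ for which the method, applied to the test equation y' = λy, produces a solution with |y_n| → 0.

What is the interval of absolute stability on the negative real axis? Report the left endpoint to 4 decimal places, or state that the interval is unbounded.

z∈(-2.0000,0).

With y'=λy (z=hλ):
  order 1, 1-stage ⇒ R(z)=1+z
  (e.g. R(-1.4)=-0.40000, |R|=0.40000)

Find x<0 with |R(x)|<1.
x=-1.4: |R|=0.4000
|R(-2.03)|=1.0300 |R(-1.1)|=0.1000 |R(-0.57)|=0.4300
Bisect:
  x_lo=-2.8347 |R|=1.8347  x_hi=-0.2342 |R|=0.7658
  mid=-1.53449 |R|=0.53449 →hi
  mid=-2.18462 |R|=1.18462 →lo
  mid=-1.85955 |R|=0.85955 →hi
  mid=-2.02208 |R|=1.02208 →lo
  mid=-1.94082 |R|=0.94082 →hi
  mid=-1.98145 |R|=0.98145 →hi
  mid=-2.00177 |R|=1.00177 →lo
  mid=-1.99161 |R|=0.99161 →hi
  mid=-1.99669 |R|=0.99669 →hi
  mid=-1.99923 |R|=0.99923 →hi
  ...
  [-2.00002,-1.99986] ⇒ x*=-2.0000
So |R|<1 on (-2.0000, 0).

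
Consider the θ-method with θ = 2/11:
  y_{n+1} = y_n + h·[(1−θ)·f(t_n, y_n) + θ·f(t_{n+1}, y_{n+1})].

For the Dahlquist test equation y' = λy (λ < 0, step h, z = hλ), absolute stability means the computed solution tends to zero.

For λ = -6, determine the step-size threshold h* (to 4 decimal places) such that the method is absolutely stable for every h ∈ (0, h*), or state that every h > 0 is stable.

Test eqn y'=λy, z=hλ:
  y_{n+1} = y_n + z·[9/11·y_n + 2/11·y_{n+1}] ⇒ (1 − 2/11z)y_{n+1} = (1 + 9/11z)y_n
  R(z) = (1 + 9/11z)/(1 − 2/11z).

Need |R(x)|<1, x<0.
x=-0.65: |R|=0.4187
R=−1: 1+9/11x = −1+2/11x ⇒ -7/11x=2 ⇒ x=2/(-7/11)=-3.1429
Confirm numerically:
  x=-2.833: |R|=0.86985 <1
  x=-2.793: |R|=0.85235 <1
  x=-1.633: |R|=0.25915 <1
  x=-3.656: |R|=1.19616 >1
  x=-3.626: |R|=1.18529 >1
  x=-3.354: |R|=1.08347 >1
So |R|<1 on (-3.1429, 0).

(-3.1429,0); λ=-6 ⇒ h* = (22/7)/6 = 0.5238.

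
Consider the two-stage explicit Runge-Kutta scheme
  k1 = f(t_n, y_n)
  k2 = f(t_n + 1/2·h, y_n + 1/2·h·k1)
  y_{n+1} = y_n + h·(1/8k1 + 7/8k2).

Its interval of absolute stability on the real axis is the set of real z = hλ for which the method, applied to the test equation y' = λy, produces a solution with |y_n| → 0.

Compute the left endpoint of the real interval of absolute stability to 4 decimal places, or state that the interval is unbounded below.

z* = -2.2857.

On y'=λy, z=hλ:
  k1=λy_n ⇒ h·k1=z·y_n;  k2=λ(1+1/2z)y_n ⇒ h·k2=z(1+1/2z)y_n
  y_{n+1}/y_n = 1 + 1/8z + 7/8z(1+1/2z) = 1 + z + 7/16z²
  Hence R(z) = 1 + z + 7/16z².

Solve |R(x)|<1 on ℝ⁻.
x=-0.82: |R|=0.4742
R=1: x+7/16x²=0 ⇒ x=−16/7=-2.2857; min R=1−1/(4·7/16)=0.4286>−1
Confirm numerically:
  x=-2.095: |R|=0.82520 <1
  x=-1.886: |R|=0.67019 <1
  x=-1.759: |R|=0.59466 <1
  x=-0.952: |R|=0.44451 <1
  x=-2.644: |R|=1.41445 >1
  x=-2.509: |R|=1.24510 >1
So |R|<1 on (-2.2857, 0).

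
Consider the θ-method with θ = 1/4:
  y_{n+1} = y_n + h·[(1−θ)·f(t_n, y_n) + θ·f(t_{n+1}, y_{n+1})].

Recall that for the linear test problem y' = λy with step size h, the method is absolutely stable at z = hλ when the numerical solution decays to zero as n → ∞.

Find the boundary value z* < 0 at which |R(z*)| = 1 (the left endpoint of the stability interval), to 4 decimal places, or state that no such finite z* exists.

z* = -4.0000.

With y'=λy (z=hλ):
  y_{n+1} = y_n + z·[3/4·y_n + 1/4·y_{n+1}] ⇒ (1 − 1/4z)y_{n+1} = (1 + 3/4z)y_n
  ⇒ R(z) = (1 + 3/4z)/(1 − 1/4z).

Boundary: |R(x)|=1, x<0.
x=-1.52: |R|=0.1014
R=−1: 1+3/4x = −1+1/4x ⇒ -1/2x=2 ⇒ x=2/(-1/2)=-4.0000
Confirm numerically:
  x=-3.869: |R|=0.96670 <1
  x=-2.380: |R|=0.49216 <1
  x=-2.019: |R|=0.34175 <1
  x=-4.482: |R|=1.11365 >1
  x=-4.045: |R|=1.01119 >1
Stable set (-4.0000, 0).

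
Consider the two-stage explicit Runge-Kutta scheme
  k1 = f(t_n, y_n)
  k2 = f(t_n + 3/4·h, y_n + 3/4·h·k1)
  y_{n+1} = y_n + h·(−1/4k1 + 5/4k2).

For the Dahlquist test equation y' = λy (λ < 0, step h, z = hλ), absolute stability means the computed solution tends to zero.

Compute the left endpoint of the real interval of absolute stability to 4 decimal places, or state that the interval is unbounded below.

left endpoint -1.0667.

On y'=λy, z=hλ:
  k1=λy_n ⇒ h·k1=z·y_n;  k2=λ(1+3/4z)y_n ⇒ h·k2=z(1+3/4z)y_n
  y_{n+1}/y_n = 1 − 1/4z + 5/4z(1+3/4z) = 1 + z + 15/16z²
  so R(z) = 1 + z + 15/16z².

Need |R(x)|<1, x<0.
x=-0.7: |R|=0.7594
R=1: x+15/16x²=0 ⇒ x=−16/15=-1.0667; min R=1−1/(4·15/16)=0.7333>−1
Confirm numerically:
  x=-1.031: |R|=0.96553 <1
  x=-0.635: |R|=0.74302 <1
  x=-0.559: |R|=0.73395 <1
  x=-1.397: |R|=1.43263 >1
  x=-1.309: |R|=1.29739 >1
  x=-1.129: |R|=1.06598 >1
So |R|<1 on (-1.0667, 0).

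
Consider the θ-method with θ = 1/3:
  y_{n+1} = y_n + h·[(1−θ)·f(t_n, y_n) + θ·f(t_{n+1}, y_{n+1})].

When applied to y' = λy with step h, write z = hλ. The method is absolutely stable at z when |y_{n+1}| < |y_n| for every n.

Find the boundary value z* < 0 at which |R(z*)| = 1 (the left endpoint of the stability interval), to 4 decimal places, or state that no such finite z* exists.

With y'=λy (z=hλ):
  y_{n+1} = y_n + z·[2/3·y_n + 1/3·y_{n+1}] ⇒ (1 − 1/3z)y_{n+1} = (1 + 2/3z)y_n
  ⇒ R(z) = (1 + 2/3z)/(1 − 1/3z).

Boundary: |R(x)|=1, x<0.
x=-1: |R|=0.2500
R=−1: 1+2/3x = −1+1/3x ⇒ -1/3x=2 ⇒ x=2/(-1/3)=-6.0000
Confirm numerically:
  x=-5.053: |R|=0.88240 <1
  x=-4.756: |R|=0.83961 <1
  x=-4.140: |R|=0.73950 <1
  x=-6.431: |R|=1.04570 >1
  x=-6.059: |R|=1.00651 >1
Stable set (-6.0000, 0).

z* = -6.0000.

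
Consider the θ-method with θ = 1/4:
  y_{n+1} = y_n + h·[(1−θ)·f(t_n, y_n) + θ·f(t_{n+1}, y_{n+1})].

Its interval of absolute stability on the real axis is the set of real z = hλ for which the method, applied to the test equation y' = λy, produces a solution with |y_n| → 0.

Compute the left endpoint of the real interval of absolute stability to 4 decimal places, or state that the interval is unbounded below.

With y'=λy (z=hλ):
  y_{n+1} = y_n + z·[3/4·y_n + 1/4·y_{n+1}] ⇒ (1 − 1/4z)y_{n+1} = (1 + 3/4z)y_n
  R(z) = (1 + 3/4z)/(1 − 1/4z).

Find x<0 with |R(x)|<1.
x=-0.89: |R|=0.2720
R=−1: 1+3/4x = −1+1/4x ⇒ -1/2x=2 ⇒ x=2/(-1/2)=-4.0000
Confirm numerically:
  x=-3.839: |R|=0.95892 <1
  x=-3.123: |R|=0.75376 <1
  x=-2.881: |R|=0.67476 <1
  x=-4.248: |R|=1.06014 >1
  x=-4.061: |R|=1.01513 >1
So |R|<1 on (-4.0000, 0).

left endpoint -4.0000.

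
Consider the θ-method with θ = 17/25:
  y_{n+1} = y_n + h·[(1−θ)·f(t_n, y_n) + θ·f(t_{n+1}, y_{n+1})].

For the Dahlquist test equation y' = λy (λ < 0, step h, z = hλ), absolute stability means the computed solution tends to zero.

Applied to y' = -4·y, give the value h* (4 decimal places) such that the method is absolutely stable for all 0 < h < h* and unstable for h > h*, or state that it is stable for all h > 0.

On y'=λy, z=hλ:
  y_{n+1} = y_n + z·[8/25·y_n + 17/25·y_{n+1}] ⇒ (1 − 17/25z)y_{n+1} = (1 + 8/25z)y_n
  Hence R(z) = (1 + 8/25z)/(1 − 17/25z).

Boundary: |R(x)|=1, x<0.
x=-1.18: |R|=0.3453
x=-2: |R|=0.1525
x=-10: |R|=0.2821
x=-100: |R|=0.4493
θ=17/25≥1/2 ⇒ |1+8/25x|<|1−17/25x| ∀x<0 ⇒ stable on all of ℝ⁻.

interval (−∞, 0). Any h>0 works for λ=-4.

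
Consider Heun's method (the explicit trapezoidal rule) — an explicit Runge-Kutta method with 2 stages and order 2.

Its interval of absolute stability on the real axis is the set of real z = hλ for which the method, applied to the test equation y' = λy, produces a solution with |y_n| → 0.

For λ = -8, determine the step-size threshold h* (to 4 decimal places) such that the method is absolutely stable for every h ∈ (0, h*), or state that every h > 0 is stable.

Set f=λy, z=hλ:
  order 2, 2-stage ⇒ R(z)=1+z+z^2/2
  (e.g. R(-1.16)=0.51280, |R|=0.51280)

Need |R(x)|<1, x<0.
x=-1.16: |R|=0.5128
|R(-1.77)|=0.7964 |R(-1.69)|=0.7380 |R(-1.6)|=0.6800
Bisect:
  x_lo=-2.7385 |R|=2.0112  x_hi=-0.2853 |R|=0.7554
  mid=-1.51192 |R|=0.63103 →hi
  mid=-2.12523 |R|=1.13307 →lo
  mid=-1.81858 |R|=0.83503 →hi
  mid=-1.97190 |R|=0.97230 →hi
  mid=-2.04857 |R|=1.04975 →lo
  mid=-2.01023 |R|=1.01029 →lo
  mid=-1.99107 |R|=0.99111 →hi
  mid=-2.00065 |R|=1.00065 →lo
  mid=-1.99586 |R|=0.99587 →hi
  ...
  [-2.00005,-1.99990] ⇒ x*=-2.0000
Stable set (-2.0000, 0).

(-2.0000,0); λ=-8 ⇒ h* = 0.2500.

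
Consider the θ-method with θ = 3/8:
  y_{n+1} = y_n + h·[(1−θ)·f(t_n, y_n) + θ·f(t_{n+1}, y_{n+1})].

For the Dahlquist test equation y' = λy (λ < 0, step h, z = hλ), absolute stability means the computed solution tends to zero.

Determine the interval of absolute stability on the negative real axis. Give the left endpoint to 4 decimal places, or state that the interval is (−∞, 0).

z∈(-8.0000,0).

Set f=λy, z=hλ:
  y_{n+1} = y_n + z·[5/8·y_n + 3/8·y_{n+1}] ⇒ (1 − 3/8z)y_{n+1} = (1 + 5/8z)y_n
  so R(z) = (1 + 5/8z)/(1 − 3/8z).

Find x<0 with |R(x)|<1.
x=-1.64: |R|=0.0155
R=−1: 1+5/8x = −1+3/8x ⇒ -1/4x=2 ⇒ x=2/(-1/4)=-8.0000
Confirm numerically:
  x=-7.511: |R|=0.96797 <1
  x=-6.518: |R|=0.89243 <1
  x=-4.928: |R|=0.73034 <1
  x=-8.382: |R|=1.02305 >1
  x=-8.057: |R|=1.00354 >1
Interval (-8.0000, 0).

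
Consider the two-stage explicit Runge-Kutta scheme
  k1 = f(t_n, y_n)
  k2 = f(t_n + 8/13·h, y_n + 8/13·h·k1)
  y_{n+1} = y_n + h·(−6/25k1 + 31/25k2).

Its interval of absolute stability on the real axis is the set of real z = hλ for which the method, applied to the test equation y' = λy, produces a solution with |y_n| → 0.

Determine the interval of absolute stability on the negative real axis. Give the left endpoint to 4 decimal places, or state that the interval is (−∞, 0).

On y'=λy, z=hλ:
  k1=λy_n ⇒ h·k1=z·y_n;  k2=λ(1+8/13z)y_n ⇒ h·k2=z(1+8/13z)y_n
  y_{n+1}/y_n = 1 − 6/25z + 31/25z(1+8/13z) = 1 + z + 248/325z²
  ⇒ R(z) = 1 + z + 248/325z².

Find x<0 with |R(x)|<1.
x=-0.33: |R|=0.7531
R=1: x+248/325x²=0 ⇒ x=−325/248=-1.3105; min R=1−1/(4·248/325)=0.6724>−1
Confirm numerically:
  x=-1.225: |R|=0.92009 <1
  x=-1.069: |R|=0.80301 <1
  x=-0.715: |R|=0.67510 <1
  x=-1.809: |R|=1.68815 >1
  x=-1.357: |R|=1.04817 >1
Stable set (-1.3105, 0).

z∈(-1.3105,0).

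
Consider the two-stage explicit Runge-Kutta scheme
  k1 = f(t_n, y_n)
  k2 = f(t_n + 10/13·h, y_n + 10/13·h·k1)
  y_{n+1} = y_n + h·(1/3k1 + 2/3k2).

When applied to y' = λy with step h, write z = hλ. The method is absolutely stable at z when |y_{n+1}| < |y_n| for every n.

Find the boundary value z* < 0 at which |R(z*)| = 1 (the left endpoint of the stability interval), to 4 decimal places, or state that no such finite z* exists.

left endpoint -1.9500.

With y'=λy (z=hλ):
  k1=λy_n ⇒ h·k1=z·y_n;  k2=λ(1+10/13z)y_n ⇒ h·k2=z(1+10/13z)y_n
  y_{n+1}/y_n = 1 + 1/3z + 2/3z(1+10/13z) = 1 + z + 20/39z²
  R(z) = 1 + z + 20/39z².

Boundary: |R(x)|=1, x<0.
x=-0.61: |R|=0.5808
R=1: x+20/39x²=0 ⇒ x=−39/20=-1.9500; min R=1−1/(4·20/39)=0.5125>−1
Confirm numerically:
  x=-1.841: |R|=0.89709 <1
  x=-1.542: |R|=0.67737 <1
  x=-1.300: |R|=0.56667 <1
  x=-1.217: |R|=0.54253 <1
  x=-2.359: |R|=1.49479 >1
  x=-2.207: |R|=1.29087 >1
Interval (-1.9500, 0).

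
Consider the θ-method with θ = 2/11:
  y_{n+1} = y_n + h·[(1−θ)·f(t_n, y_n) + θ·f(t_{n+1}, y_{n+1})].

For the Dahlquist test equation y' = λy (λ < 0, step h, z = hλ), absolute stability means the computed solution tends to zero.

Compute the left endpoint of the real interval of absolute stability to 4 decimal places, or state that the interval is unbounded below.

With y'=λy (z=hλ):
  y_{n+1} = y_n + z·[9/11·y_n + 2/11·y_{n+1}] ⇒ (1 − 2/11z)y_{n+1} = (1 + 9/11z)y_n
  so R(z) = (1 + 9/11z)/(1 − 2/11z).

Solve |R(x)|<1 on ℝ⁻.
x=-1.14: |R|=0.0557
R=−1: 1+9/11x = −1+2/11x ⇒ -7/11x=2 ⇒ x=2/(-7/11)=-3.1429
Confirm numerically:
  x=-3.063: |R|=0.96736 <1
  x=-2.744: |R|=0.83066 <1
  x=-2.329: |R|=0.63616 <1
  x=-1.455: |R|=0.15061 <1
  x=-3.311: |R|=1.06679 >1
  x=-3.285: |R|=1.05663 >1
Interval (-3.1429, 0).

left endpoint -3.1429.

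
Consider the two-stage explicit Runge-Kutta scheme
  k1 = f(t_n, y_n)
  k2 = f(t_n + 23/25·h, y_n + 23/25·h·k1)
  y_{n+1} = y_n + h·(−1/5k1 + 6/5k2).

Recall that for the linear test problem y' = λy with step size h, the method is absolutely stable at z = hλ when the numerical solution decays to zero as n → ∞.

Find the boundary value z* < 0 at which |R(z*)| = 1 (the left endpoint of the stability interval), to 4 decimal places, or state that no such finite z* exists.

z* = -0.9058.

With y'=λy (z=hλ):
  k1=λy_n ⇒ h·k1=z·y_n;  k2=λ(1+23/25z)y_n ⇒ h·k2=z(1+23/25z)y_n
  y_{n+1}/y_n = 1 − 1/5z + 6/5z(1+23/25z) = 1 + z + 138/125z²
  R(z) = 1 + z + 138/125z².

Boundary: |R(x)|=1, x<0.
x=-1.07: |R|=1.1940
R=1: x+138/125x²=0 ⇒ x=−125/138=-0.9058; min R=1−1/(4·138/125)=0.7736>−1
Confirm numerically:
  x=-0.577: |R|=0.79055 <1
  x=-0.526: |R|=0.77945 <1
  x=-0.406: |R|=0.77598 <1
  x=-1.462: |R|=1.89774 >1
  x=-0.962: |R|=1.05969 >1
So |R|<1 on (-0.9058, 0).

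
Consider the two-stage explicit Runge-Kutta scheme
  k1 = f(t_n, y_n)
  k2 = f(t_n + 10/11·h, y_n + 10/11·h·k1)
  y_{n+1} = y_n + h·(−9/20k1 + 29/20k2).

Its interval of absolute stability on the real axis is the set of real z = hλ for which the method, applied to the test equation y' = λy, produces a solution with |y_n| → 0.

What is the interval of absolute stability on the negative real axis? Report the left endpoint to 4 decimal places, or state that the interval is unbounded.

(-0.7586, 0).

Set f=λy, z=hλ:
  k1=λy_n ⇒ h·k1=z·y_n;  k2=λ(1+10/11z)y_n ⇒ h·k2=z(1+10/11z)y_n
  y_{n+1}/y_n = 1 − 9/20z + 29/20z(1+10/11z) = 1 + z + 29/22z²
  R(z) = 1 + z + 29/22z².

Need |R(x)|<1, x<0.
x=-1.47: |R|=2.3785
R=1: x+29/22x²=0 ⇒ x=−22/29=-0.7586; min R=1−1/(4·29/22)=0.8103>−1
Confirm numerically:
  x=-0.502: |R|=0.83019 <1
  x=-0.452: |R|=0.81731 <1
  x=-0.414: |R|=0.81193 <1
  x=-1.240: |R|=1.78684 >1
  x=-1.205: |R|=1.70903 >1
Interval (-0.7586, 0).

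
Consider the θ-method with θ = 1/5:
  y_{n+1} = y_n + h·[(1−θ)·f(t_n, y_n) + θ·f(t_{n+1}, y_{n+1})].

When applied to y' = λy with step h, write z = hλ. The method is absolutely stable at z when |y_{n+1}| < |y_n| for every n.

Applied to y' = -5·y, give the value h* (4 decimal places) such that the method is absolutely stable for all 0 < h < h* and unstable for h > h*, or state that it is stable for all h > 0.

Test eqn y'=λy, z=hλ:
  y_{n+1} = y_n + z·[4/5·y_n + 1/5·y_{n+1}] ⇒ (1 − 1/5z)y_{n+1} = (1 + 4/5z)y_n
  ⇒ R(z) = (1 + 4/5z)/(1 − 1/5z).

Boundary: |R(x)|=1, x<0.
x=-0.47: |R|=0.5704
R=−1: 1+4/5x = −1+1/5x ⇒ -3/5x=2 ⇒ x=2/(-3/5)=-3.3333
Confirm numerically:
  x=-2.995: |R|=0.87305 <1
  x=-2.901: |R|=0.83584 <1
  x=-1.777: |R|=0.31105 <1
  x=-3.636: |R|=1.10514 >1
  x=-3.398: |R|=1.02310 >1
Interval (-3.3333, 0).

(-3.3333,0); λ=-5 ⇒ h* = (10/3)/5 = 0.6667.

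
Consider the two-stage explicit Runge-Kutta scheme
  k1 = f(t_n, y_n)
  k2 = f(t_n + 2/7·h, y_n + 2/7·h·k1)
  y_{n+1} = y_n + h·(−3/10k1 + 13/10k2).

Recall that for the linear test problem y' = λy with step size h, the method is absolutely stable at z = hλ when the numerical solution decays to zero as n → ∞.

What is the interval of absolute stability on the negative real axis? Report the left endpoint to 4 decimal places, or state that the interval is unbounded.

Test eqn y'=λy, z=hλ:
  k1=λy_n ⇒ h·k1=z·y_n;  k2=λ(1+2/7z)y_n ⇒ h·k2=z(1+2/7z)y_n
  y_{n+1}/y_n = 1 − 3/10z + 13/10z(1+2/7z) = 1 + z + 13/35z²
  ⇒ R(z) = 1 + z + 13/35z².

Solve |R(x)|<1 on ℝ⁻.
x=-1.74: |R|=0.3845
R=1: x+13/35x²=0 ⇒ x=−35/13=-2.6923; min R=1−1/(4·13/35)=0.3269>−1
Confirm numerically:
  x=-2.605: |R|=0.91552 <1
  x=-2.218: |R|=0.60925 <1
  x=-1.302: |R|=0.32765 <1
  x=-3.112: |R|=1.48512 >1
  x=-2.742: |R|=1.05061 >1
So |R|<1 on (-2.6923, 0).

(-2.6923, 0).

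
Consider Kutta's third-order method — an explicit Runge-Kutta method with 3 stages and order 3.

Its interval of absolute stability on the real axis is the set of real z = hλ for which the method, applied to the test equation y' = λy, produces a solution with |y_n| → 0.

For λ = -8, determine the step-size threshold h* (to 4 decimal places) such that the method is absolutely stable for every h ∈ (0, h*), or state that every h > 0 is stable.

(-2.5127,0); λ=-8 ⇒ h* = 0.3141.

Set f=λy, z=hλ:
  order 3, 3-stage ⇒ R(z)=1+z+z^2/2+z^3/6
  (e.g. R(-0.77)=0.45036, |R|=0.45036)

Boundary: |R(x)|=1, x<0.
x=-0.77: |R|=0.4504
|R(-2.77)|=1.4759 |R(-1.65)|=0.0374 |R(-1.41)|=0.1168
Bisect:
  x_lo=-3.1284 |R|=2.3378  x_hi=-0.2289 |R|=0.7953
  mid=-1.67864 |R|=0.05808 →hi
  mid=-2.40351 |R|=0.82920 →hi
  mid=-2.76594 |R|=1.46751 →lo
  mid=-2.58473 |R|=1.12233 →lo
  mid=-2.49412 |R|=0.96963 →hi
  mid=-2.53942 |R|=1.04440 →lo
  mid=-2.51677 |R|=1.00663 →lo
  mid=-2.50544 |R|=0.98804 →hi
  mid=-2.51111 |R|=0.99731 →hi
  ...
  [-2.51288,-2.51270] ⇒ x*=-2.5127
Interval (-2.5127, 0).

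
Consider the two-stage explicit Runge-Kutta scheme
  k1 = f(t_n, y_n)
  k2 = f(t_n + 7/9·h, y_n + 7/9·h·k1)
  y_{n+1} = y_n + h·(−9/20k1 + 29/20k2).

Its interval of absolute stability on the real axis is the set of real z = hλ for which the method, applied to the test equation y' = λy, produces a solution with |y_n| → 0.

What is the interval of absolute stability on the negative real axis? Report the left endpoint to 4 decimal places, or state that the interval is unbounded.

(-0.8867, 0).

Set f=λy, z=hλ:
  k1=λy_n ⇒ h·k1=z·y_n;  k2=λ(1+7/9z)y_n ⇒ h·k2=z(1+7/9z)y_n
  y_{n+1}/y_n = 1 − 9/20z + 29/20z(1+7/9z) = 1 + z + 203/180z²
  ⇒ R(z) = 1 + z + 203/180z².

Boundary: |R(x)|=1, x<0.
x=-1.16: |R|=1.3575
R=1: x+203/180x²=0 ⇒ x=−180/203=-0.8867; min R=1−1/(4·203/180)=0.7783>−1
Confirm numerically:
  x=-0.715: |R|=0.86155 <1
  x=-0.610: |R|=0.80965 <1
  x=-0.417: |R|=0.77911 <1
  x=-1.132: |R|=1.31316 >1
  x=-1.079: |R|=1.23401 >1
So |R|<1 on (-0.8867, 0).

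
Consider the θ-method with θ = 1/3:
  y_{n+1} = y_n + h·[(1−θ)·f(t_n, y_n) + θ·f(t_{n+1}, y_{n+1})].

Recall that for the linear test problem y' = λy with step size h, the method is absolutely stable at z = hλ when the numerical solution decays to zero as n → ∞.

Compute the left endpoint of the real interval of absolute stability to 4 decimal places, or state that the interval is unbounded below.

z* = -6.0000.

With y'=λy (z=hλ):
  y_{n+1} = y_n + z·[2/3·y_n + 1/3·y_{n+1}] ⇒ (1 − 1/3z)y_{n+1} = (1 + 2/3z)y_n
  Hence R(z) = (1 + 2/3z)/(1 − 1/3z).

Boundary: |R(x)|=1, x<0.
x=-0.86: |R|=0.3316
R=−1: 1+2/3x = −1+1/3x ⇒ -1/3x=2 ⇒ x=2/(-1/3)=-6.0000
Confirm numerically:
  x=-4.368: |R|=0.77850 <1
  x=-4.244: |R|=0.75759 <1
  x=-3.093: |R|=0.52290 <1
  x=-6.578: |R|=1.06035 >1
  x=-6.556: |R|=1.05818 >1
  x=-6.149: |R|=1.01629 >1
Stable set (-6.0000, 0).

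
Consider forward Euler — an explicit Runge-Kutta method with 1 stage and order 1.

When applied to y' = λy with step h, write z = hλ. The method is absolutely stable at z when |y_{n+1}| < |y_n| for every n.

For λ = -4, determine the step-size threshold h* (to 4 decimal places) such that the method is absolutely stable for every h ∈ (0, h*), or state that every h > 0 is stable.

On y'=λy, z=hλ:
  order 1, 1-stage ⇒ R(z)=1+z
  (e.g. R(-1.5)=-0.50000, |R|=0.50000)

Find x<0 with |R(x)|<1.
x=-1.5: |R|=0.5000
|R(-2.02)|=1.0200 |R(-1.63)|=0.6300 |R(-0.78)|=0.2200
Bisect:
  x_lo=-2.3470 |R|=1.3470  x_hi=-0.2901 |R|=0.7099
  mid=-1.31854 |R|=0.31854 →hi
  mid=-1.83275 |R|=0.83275 →hi
  mid=-2.08986 |R|=1.08986 →lo
  mid=-1.96130 |R|=0.96130 →hi
  mid=-2.02558 |R|=1.02558 →lo
  mid=-1.99344 |R|=0.99344 →hi
  mid=-2.00951 |R|=1.00951 →lo
  ...
  [-2.00010,-1.99997] ⇒ x*=-2.0000
Stable set (-2.0000, 0).

(-2.0000,0); λ=-4 ⇒ h* = 0.5000.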